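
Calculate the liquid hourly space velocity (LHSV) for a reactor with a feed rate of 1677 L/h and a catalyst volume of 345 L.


LHSV = volumetric feed rate / catalyst volume
= 1677 L/h / 345 L
= 4.861 h^-1

4.861 h^-1


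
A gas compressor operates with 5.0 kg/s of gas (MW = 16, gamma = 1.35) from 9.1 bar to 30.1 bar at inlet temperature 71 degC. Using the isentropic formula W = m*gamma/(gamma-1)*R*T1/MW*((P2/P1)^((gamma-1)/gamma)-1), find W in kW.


Isentropic work: W = m*(gamma/(gamma-1))*(R*T1/MW)*((P2/P1)^((gamma-1)/gamma) - 1)
T1 = 71 + 273.15 = 344.15 K
Pressure ratio = 30.1 / 9.1 = 3.30769
Exponent = (1.35 - 1)/1.35 = 0.259259
(P2/P1)^exp - 1 = 3.30769^0.259259 - 1 = 0.363614
W = 5.0 * 1.35 / 0.35 * 8.314 * 344.15 / 16 * 0.363614 = 1254

1254 kW


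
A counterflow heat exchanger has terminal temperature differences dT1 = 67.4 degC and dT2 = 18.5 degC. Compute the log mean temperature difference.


LMTD = (dT1 - dT2) / ln(dT1/dT2)
= (67.4 - 18.5) / ln(67.4 / 18.5) = 48.9 / 1.29287 = 37.82

37.82 degC


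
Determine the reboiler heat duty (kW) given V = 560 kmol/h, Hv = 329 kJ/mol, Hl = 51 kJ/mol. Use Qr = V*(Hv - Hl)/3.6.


Qr = 560 * (329 - 51) / 3.6 = 560 * 278 / 3.6 = 43240

43240 kW


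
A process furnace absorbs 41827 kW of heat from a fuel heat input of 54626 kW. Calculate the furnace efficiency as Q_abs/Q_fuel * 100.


Furnace efficiency = Q_absorbed / Q_fuel * 100
= 41827 / 54626 * 100 = 76.57

76.57 %


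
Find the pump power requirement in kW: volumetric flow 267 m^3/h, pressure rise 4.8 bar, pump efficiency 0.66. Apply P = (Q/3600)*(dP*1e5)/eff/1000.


Q = 267 / 3600 = 0.0741667 m^3/s
P = 0.0741667 * (4.8 * 1e5) / 0.66 / 1000 = 53.94

53.94 kW


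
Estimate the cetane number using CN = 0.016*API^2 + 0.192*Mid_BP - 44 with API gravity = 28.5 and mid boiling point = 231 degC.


CN = 0.016 * 28.5^2 + 0.192 * 231 - 44
CN = 12.996 + 44.352 - 44 = 13.348

13.348


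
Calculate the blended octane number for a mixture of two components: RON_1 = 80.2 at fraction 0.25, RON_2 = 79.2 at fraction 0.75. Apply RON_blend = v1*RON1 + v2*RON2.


Linear blending: RON_blend = sum(vi * RONi)
Contribution 1: 0.25 * 80.2 = 20.05
Contribution 2: 0.75 * 79.2 = 59.4
RON_blend = 20.05 + 59.4 = 79.45

79.45


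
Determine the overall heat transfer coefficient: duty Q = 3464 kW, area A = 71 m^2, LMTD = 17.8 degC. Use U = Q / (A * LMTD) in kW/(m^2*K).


From Q = U*A*LMTD, U = Q / (A * LMTD)
U = 3464 / (71 * 17.8) = 3464 / 1263.8 = 2.741

2.741 kW/(m^2*K)


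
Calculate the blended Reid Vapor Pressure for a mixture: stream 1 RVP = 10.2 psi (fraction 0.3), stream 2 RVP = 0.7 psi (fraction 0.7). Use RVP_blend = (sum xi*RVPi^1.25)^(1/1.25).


Chevron index: RVP_blend = (sum xi*RVPi^1.25)^(1/1.25)
RVP^1.25 terms: 0.3 * 10.2^1.25 + 0.7 * 0.7^1.25 = 5.91674
RVP_blend = 5.91674^(1/1.25) = 4.146

4.146 psi


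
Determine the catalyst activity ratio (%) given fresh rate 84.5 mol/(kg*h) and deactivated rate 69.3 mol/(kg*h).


Activity (%) = (rate_used / rate_fresh) * 100
rate_used = 69.3, rate_fresh = 84.5
= (69.3 / 84.5) * 100
= 0.8201 * 100 = 82.01

82.01 %


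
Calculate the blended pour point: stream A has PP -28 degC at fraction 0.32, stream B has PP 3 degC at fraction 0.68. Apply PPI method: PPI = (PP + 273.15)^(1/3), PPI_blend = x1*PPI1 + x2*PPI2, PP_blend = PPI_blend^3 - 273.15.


PPI_1 = (-28 + 273.15)^(1/3) = 6.258601
PPI_2 = (3 + 273.15)^(1/3) = 6.512009
PPI_blend = 0.32 * 6.258601 + 0.68 * 6.512009 = 6.430918
PP_blend = 6.430918^3 - 273.15 = 265.9616 - 273.15 = -7.19

-7.19 degC


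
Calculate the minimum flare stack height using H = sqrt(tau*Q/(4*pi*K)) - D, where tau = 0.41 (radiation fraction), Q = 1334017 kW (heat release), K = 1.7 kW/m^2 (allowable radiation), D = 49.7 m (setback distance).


tau*Q/(4*pi*K) = 0.41 * 1334017 / (4 * pi * 1.7) = 25602.7
sqrt(25602.7) = 160.008
H = 160.008 - 49.7 = 110.3

110.3 m


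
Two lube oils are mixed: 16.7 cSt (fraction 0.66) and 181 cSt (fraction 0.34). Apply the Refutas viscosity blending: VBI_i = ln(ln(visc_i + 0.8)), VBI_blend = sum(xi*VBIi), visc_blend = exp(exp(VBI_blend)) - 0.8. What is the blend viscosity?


Refutas method: VBN_i = 14.534*ln(ln(visc_i + 0.8)) + 10.975, blended linearly by mass fraction; since VBN is linear in VBI_i = ln(ln(visc_i + 0.8)) and the fractions sum to 1, blend VBI directly: visc = exp(exp(VBI_blend)) - 0.8
VBI_1 = ln(ln(16.7 + 0.8)) = 1.05159
VBI_2 = ln(ln(181 + 0.8)) = 1.64922
VBI_blend = 0.66 * 1.05159 + 0.34 * 1.64922 = 1.25478
visc_blend = exp(exp(1.25478)) - 0.8 = 32.55

32.55 cSt


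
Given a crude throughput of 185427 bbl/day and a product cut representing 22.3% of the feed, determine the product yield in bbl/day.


Crude throughput = 185427 bbl/day
Fraction yield = 22.3%
yield = throughput * fraction / 100
yield = 185427 * 22.3 / 100 = 41350.221

41350.221 bbl/day


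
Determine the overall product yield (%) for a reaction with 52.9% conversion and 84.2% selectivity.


Overall yield = conversion (%) * selectivity (%) / 100
Conversion = 52.9%, Selectivity = 84.2%
Y = 52.9 * 84.2 / 100
= 44.5418 %

44.5418 %


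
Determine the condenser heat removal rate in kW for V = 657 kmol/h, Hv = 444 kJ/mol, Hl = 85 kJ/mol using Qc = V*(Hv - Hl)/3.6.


Qc = 657 * (444 - 85) / 3.6 = 657 * 359 / 3.6 = 65520

65520 kW


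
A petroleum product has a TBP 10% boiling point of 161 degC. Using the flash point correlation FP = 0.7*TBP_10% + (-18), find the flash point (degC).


FP = 0.7 * 161 + (-18) = 94.7

94.7 degC


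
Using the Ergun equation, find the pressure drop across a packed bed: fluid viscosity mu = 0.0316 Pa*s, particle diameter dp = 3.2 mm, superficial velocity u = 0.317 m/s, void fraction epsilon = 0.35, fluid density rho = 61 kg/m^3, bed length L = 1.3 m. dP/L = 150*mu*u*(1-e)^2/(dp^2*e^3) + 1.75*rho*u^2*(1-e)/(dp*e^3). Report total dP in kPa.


dp = 3.2 mm = 0.0032 m
Viscous term = 150*0.0316*0.317*(1-0.35)^2 / (0.0032^2*0.35^3) = 1445970
Inertial term = 1.75*61*0.317^2*(1-0.35) / (0.0032*0.35^3) = 50821.3
dP/L = 1445970 + 50821.3 = 1496790 Pa/m
dP = 1496790 * 1.3 / 1000 = 1946 kPa

1946 kPa


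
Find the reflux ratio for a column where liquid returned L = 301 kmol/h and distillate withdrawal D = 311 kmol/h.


Reflux ratio definition: R = L / D (liquid returned / distillate withdrawn)
L = 301 kmol/h, D = 311 kmol/h
R = 301 / 311 = 0.9678

0.9678


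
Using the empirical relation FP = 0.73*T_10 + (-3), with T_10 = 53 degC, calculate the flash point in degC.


FP = 0.73 * 53 + (-3) = 35.69

35.69 degC


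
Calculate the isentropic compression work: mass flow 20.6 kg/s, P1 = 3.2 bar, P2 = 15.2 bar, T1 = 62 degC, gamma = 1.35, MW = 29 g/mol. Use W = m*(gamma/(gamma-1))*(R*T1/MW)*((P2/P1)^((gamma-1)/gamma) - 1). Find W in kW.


Isentropic work: W = m*(gamma/(gamma-1))*(R*T1/MW)*((P2/P1)^((gamma-1)/gamma) - 1)
T1 = 62 + 273.15 = 335.15 K
Pressure ratio = 15.2 / 3.2 = 4.75
Exponent = (1.35 - 1)/1.35 = 0.259259
(P2/P1)^exp - 1 = 4.75^0.259259 - 1 = 0.497749
W = 20.6 * 1.35 / 0.35 * 8.314 * 335.15 / 29 * 0.497749 = 3800

3800 kW


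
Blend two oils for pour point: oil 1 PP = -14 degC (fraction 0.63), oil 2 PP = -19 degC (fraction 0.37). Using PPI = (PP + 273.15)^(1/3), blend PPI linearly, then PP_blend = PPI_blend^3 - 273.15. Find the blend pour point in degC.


PPI_1 = (-14 + 273.15)^(1/3) = 6.375541
PPI_2 = (-19 + 273.15)^(1/3) = 6.334272
PPI_blend = 0.63 * 6.375541 + 0.37 * 6.334272 = 6.360271
PP_blend = 6.360271^3 - 273.15 = 257.2923 - 273.15 = -15.86

-15.86 degC


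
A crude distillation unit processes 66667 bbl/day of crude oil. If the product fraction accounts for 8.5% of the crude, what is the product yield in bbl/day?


Crude throughput = 66667 bbl/day
Fraction yield = 8.5%
yield = throughput * fraction / 100
yield = 66667 * 8.5 / 100 = 5666.695

5666.695 bbl/day


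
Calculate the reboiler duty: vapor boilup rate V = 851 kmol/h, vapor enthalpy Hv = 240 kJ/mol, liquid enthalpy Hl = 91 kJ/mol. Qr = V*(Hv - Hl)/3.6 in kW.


Qr = 851 * (240 - 91) / 3.6 = 851 * 149 / 3.6 = 35220

35220 kW


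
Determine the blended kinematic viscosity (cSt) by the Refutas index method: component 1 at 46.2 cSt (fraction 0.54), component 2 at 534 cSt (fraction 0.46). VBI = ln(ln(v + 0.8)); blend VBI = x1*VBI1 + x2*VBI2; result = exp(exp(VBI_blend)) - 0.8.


Refutas method: VBN_i = 14.534*ln(ln(visc_i + 0.8)) + 10.975, blended linearly by mass fraction; since VBN is linear in VBI_i = ln(ln(visc_i + 0.8)) and the fractions sum to 1, blend VBI directly: visc = exp(exp(VBI_blend)) - 0.8
VBI_1 = ln(ln(46.2 + 0.8)) = 1.34811
VBI_2 = ln(ln(534 + 0.8)) = 1.83767
VBI_blend = 0.54 * 1.34811 + 0.46 * 1.83767 = 1.57331
visc_blend = exp(exp(1.57331)) - 0.8 = 123.5

123.5 cSt


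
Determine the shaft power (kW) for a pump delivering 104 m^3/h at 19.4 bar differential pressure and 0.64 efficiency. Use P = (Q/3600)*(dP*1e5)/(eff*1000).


Q = 104 / 3600 = 0.0288889 m^3/s
P = 0.0288889 * (19.4 * 1e5) / 0.64 / 1000 = 87.57

87.57 kW


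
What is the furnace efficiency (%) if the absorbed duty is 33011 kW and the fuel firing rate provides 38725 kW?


Furnace efficiency = Q_absorbed / Q_fuel * 100
= 33011 / 38725 * 100 = 85.24

85.24 %


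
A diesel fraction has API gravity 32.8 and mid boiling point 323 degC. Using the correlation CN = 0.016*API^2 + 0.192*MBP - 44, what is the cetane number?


CN = 0.016 * 32.8^2 + 0.192 * 323 - 44
CN = 17.21344 + 62.016 - 44 = 35.22944

35.22944


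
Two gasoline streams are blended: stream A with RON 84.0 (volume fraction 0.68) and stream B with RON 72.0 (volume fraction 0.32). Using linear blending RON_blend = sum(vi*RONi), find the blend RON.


Linear blending: RON_blend = sum(vi * RONi)
Contribution 1: 0.68 * 84.0 = 57.12
Contribution 2: 0.32 * 72.0 = 23.04
RON_blend = 57.12 + 23.04 = 80.16

80.16


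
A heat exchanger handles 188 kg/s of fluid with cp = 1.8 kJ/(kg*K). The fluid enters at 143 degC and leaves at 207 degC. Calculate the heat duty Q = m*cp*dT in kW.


Q = m_dot * cp * delta_T
delta_T = 207 - 143 = 64 K
Q = 188 * 1.8 * 64
= 338.4 * 64
= 21657.6 kW

21657.6 kW


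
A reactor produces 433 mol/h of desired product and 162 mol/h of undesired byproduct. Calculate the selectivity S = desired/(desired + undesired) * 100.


Selectivity = desired / (desired + undesired) * 100
Total products = 433 + 162 = 595 mol/h
S = 433 / 595 * 100
= 0.7277 * 100
= 72.77 %

72.77 %


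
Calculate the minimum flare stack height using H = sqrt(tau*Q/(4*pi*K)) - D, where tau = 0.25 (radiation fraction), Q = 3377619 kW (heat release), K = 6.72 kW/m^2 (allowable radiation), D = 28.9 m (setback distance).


tau*Q/(4*pi*K) = 0.25 * 3377619 / (4 * pi * 6.72) = 9999.34
sqrt(9999.34) = 99.9967
H = 99.9967 - 28.9 = 71.10

71.10 m


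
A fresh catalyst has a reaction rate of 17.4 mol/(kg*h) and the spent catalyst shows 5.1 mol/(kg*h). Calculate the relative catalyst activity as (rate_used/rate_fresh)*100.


Activity (%) = (rate_used / rate_fresh) * 100
rate_used = 5.1, rate_fresh = 17.4
= (5.1 / 17.4) * 100
= 0.2931 * 100 = 29.31

29.31 %


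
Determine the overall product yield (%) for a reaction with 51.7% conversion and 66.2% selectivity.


Overall yield = conversion (%) * selectivity (%) / 100
Conversion = 51.7%, Selectivity = 66.2%
Y = 51.7 * 66.2 / 100
= 34.2254 %

34.2254 %


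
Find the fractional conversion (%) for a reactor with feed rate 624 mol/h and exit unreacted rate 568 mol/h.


X = (F_in - F_out) / F_in * 100
Moles reacted = 624 - 568 = 56
X = 56 / 624 * 100
= 0.08974 * 100
= 8.974 %

8.974 %


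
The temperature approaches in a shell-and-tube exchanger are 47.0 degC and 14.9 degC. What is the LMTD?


LMTD = (dT1 - dT2) / ln(dT1/dT2)
= (47.0 - 14.9) / ln(47.0 / 14.9) = 32.1 / 1.14879 = 27.94

27.94 degC


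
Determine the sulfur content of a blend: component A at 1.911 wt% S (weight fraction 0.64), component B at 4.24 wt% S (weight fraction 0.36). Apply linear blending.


Linear sulfur blending: S_blend = x1*S1 + x2*S2
Contribution 1: 0.64 * 1.911 = 1.22304 wt%
Contribution 2: 0.36 * 4.24 = 1.5264 wt%
S_blend = 1.22304 + 1.5264 = 2.74944

2.74944 wt%


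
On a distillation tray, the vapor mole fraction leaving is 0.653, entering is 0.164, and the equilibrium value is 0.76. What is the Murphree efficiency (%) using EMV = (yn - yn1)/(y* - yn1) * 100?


Murphree vapor efficiency: EMV = (y_n - y_(n-1)) / (y*_n - y_(n-1)) * 100
EMV = (0.653 - 0.164) / (0.76 - 0.164) * 100 = 0.489 / 0.596 * 100 = 82.05

82.05 %


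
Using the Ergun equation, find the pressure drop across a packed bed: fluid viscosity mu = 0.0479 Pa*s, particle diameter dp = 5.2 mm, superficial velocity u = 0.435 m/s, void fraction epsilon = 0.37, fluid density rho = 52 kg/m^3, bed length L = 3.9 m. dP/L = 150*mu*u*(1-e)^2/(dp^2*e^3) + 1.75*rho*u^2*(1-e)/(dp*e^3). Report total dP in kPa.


dp = 5.2 mm = 0.0052 m
Viscous term = 150*0.0479*0.435*(1-0.37)^2 / (0.0052^2*0.37^3) = 905702
Inertial term = 1.75*52*0.435^2*(1-0.37) / (0.0052*0.37^3) = 41186.2
dP/L = 905702 + 41186.2 = 946888 Pa/m
dP = 946888 * 3.9 / 1000 = 3693 kPa

3693 kPa


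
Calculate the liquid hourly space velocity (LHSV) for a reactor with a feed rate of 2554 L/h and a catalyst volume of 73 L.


LHSV = volumetric feed rate / catalyst volume
= 2554 L/h / 73 L
= 34.99 h^-1

34.99 h^-1


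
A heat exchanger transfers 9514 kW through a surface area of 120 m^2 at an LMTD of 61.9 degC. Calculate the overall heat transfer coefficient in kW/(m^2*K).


From Q = U*A*LMTD, U = Q / (A * LMTD)
U = 9514 / (120 * 61.9) = 9514 / 7428 = 1.281

1.281 kW/(m^2*K)


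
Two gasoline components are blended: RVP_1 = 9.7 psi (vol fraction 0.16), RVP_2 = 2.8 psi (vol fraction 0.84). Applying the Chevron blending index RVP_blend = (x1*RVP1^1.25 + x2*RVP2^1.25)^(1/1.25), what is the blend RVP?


Chevron index: RVP_blend = (sum xi*RVPi^1.25)^(1/1.25)
RVP^1.25 terms: 0.16 * 9.7^1.25 + 0.84 * 2.8^1.25 = 5.78143
RVP_blend = 5.78143^(1/1.25) = 4.070

4.070 psi


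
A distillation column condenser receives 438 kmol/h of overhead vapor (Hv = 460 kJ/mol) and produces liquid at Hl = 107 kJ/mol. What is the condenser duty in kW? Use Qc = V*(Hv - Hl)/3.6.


Qc = 438 * (460 - 107) / 3.6 = 438 * 353 / 3.6 = 42950

42950 kW


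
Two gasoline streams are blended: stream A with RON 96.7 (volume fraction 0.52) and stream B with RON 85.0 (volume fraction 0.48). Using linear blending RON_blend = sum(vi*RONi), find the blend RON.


Linear blending: RON_blend = sum(vi * RONi)
Contribution 1: 0.52 * 96.7 = 50.284
Contribution 2: 0.48 * 85.0 = 40.8
RON_blend = 50.284 + 40.8 = 91.084

91.084


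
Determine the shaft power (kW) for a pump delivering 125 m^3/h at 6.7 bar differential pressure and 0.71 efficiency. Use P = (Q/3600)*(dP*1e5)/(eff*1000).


Q = 125 / 3600 = 0.0347222 m^3/s
P = 0.0347222 * (6.7 * 1e5) / 0.71 / 1000 = 32.77

32.77 kW


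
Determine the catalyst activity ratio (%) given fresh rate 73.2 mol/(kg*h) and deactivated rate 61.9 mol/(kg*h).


Activity (%) = (rate_used / rate_fresh) * 100
rate_used = 61.9, rate_fresh = 73.2
= (61.9 / 73.2) * 100
= 0.8456 * 100 = 84.56

84.56 %


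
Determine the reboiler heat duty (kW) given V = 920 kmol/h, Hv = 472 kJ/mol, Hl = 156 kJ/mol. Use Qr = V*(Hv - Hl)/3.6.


Qr = 920 * (472 - 156) / 3.6 = 920 * 316 / 3.6 = 80760

80760 kW


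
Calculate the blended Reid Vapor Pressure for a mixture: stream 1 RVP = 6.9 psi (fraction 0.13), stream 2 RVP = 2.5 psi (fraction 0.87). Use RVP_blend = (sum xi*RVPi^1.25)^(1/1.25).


Chevron index: RVP_blend = (sum xi*RVPi^1.25)^(1/1.25)
RVP^1.25 terms: 0.13 * 6.9^1.25 + 0.87 * 2.5^1.25 = 4.18872
RVP_blend = 4.18872^(1/1.25) = 3.145

3.145 psi


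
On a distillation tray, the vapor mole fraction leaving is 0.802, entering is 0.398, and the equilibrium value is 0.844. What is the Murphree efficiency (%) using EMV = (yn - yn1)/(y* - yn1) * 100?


Murphree vapor efficiency: EMV = (y_n - y_(n-1)) / (y*_n - y_(n-1)) * 100
EMV = (0.802 - 0.398) / (0.844 - 0.398) * 100 = 0.404 / 0.446 * 100 = 90.58

90.58 %


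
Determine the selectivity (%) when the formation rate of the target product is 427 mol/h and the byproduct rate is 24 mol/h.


Selectivity = desired / (desired + undesired) * 100
Total products = 427 + 24 = 451 mol/h
S = 427 / 451 * 100
= 0.9468 * 100
= 94.68 %

94.68 %


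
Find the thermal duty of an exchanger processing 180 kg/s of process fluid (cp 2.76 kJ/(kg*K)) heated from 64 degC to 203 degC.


Q = m_dot * cp * delta_T
delta_T = 203 - 64 = 139 K
Q = 180 * 2.76 * 139
= 496.8 * 139
= 69055.2 kW

69055.2 kW


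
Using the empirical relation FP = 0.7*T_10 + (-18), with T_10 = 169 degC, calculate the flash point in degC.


FP = 0.7 * 169 + (-18) = 100.3

100.3 degC


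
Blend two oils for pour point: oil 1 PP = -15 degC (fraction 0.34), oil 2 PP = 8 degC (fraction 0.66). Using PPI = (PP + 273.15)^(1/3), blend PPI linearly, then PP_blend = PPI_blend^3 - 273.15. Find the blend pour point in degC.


PPI_1 = (-15 + 273.15)^(1/3) = 6.36733
PPI_2 = (8 + 273.15)^(1/3) = 6.551077
PPI_blend = 0.34 * 6.36733 + 0.66 * 6.551077 = 6.488603
PP_blend = 6.488603^3 - 273.15 = 273.183 - 273.15 = 0.03

0.03 degC


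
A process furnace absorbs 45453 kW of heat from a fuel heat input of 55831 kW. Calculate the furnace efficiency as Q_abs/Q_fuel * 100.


Furnace efficiency = Q_absorbed / Q_fuel * 100
= 45453 / 55831 * 100 = 81.41

81.41 %


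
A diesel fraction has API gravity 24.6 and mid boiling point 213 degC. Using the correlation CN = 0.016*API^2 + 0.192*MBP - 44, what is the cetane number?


CN = 0.016 * 24.6^2 + 0.192 * 213 - 44
CN = 9.68256 + 40.896 - 44 = 6.57856

6.57856


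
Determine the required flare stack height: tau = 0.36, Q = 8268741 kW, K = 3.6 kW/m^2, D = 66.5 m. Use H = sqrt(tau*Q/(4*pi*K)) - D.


tau*Q/(4*pi*K) = 0.36 * 8268741 / (4 * pi * 3.6) = 65800.6
sqrt(65800.6) = 256.516
H = 256.516 - 66.5 = 190.0

190.0 m


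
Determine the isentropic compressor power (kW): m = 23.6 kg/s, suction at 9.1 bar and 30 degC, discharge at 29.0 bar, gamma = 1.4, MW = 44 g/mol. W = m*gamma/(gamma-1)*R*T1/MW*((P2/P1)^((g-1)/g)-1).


Isentropic work: W = m*(gamma/(gamma-1))*(R*T1/MW)*((P2/P1)^((gamma-1)/gamma) - 1)
T1 = 30 + 273.15 = 303.15 K
Pressure ratio = 29.0 / 9.1 = 3.18681
Exponent = (1.4 - 1)/1.4 = 0.285714
(P2/P1)^exp - 1 = 3.18681^0.285714 - 1 = 0.392566
W = 23.6 * 1.4 / 0.4 * 8.314 * 303.15 / 44 * 0.392566 = 1857

1857 kW


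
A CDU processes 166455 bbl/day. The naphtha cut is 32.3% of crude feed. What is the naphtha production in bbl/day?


Crude throughput = 166455 bbl/day
Fraction yield = 32.3%
yield = throughput * fraction / 100
yield = 166455 * 32.3 / 100 = 53764.965

53764.965 bbl/day


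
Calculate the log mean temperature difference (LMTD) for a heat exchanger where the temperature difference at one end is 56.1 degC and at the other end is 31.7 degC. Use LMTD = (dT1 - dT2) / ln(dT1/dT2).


LMTD = (dT1 - dT2) / ln(dT1/dT2)
= (56.1 - 31.7) / ln(56.1 / 31.7) = 24.4 / 0.570819 = 42.75

42.75 degC


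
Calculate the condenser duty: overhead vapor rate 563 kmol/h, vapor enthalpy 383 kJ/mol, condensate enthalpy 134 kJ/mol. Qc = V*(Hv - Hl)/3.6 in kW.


Qc = 563 * (383 - 134) / 3.6 = 563 * 249 / 3.6 = 38940

38940 kW


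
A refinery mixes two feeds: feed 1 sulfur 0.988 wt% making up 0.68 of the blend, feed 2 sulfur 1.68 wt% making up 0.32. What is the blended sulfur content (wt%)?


Linear sulfur blending: S_blend = x1*S1 + x2*S2
Contribution 1: 0.68 * 0.988 = 0.67184 wt%
Contribution 2: 0.32 * 1.68 = 0.5376 wt%
S_blend = 0.67184 + 0.5376 = 1.20944

1.20944 wt%


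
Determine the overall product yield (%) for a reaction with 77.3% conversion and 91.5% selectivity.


Overall yield = conversion (%) * selectivity (%) / 100
Conversion = 77.3%, Selectivity = 91.5%
Y = 77.3 * 91.5 / 100
= 70.7295 %

70.7295 %


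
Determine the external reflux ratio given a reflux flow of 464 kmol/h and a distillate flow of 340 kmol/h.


Reflux ratio definition: R = L / D (liquid returned / distillate withdrawn)
L = 464 kmol/h, D = 340 kmol/h
R = 464 / 340 = 1.365

1.365


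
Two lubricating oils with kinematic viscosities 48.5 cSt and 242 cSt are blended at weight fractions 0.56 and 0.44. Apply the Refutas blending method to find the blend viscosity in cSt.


Refutas method: VBN_i = 14.534*ln(ln(visc_i + 0.8)) + 10.975, blended linearly by mass fraction; since VBN is linear in VBI_i = ln(ln(visc_i + 0.8)) and the fractions sum to 1, blend VBI directly: visc = exp(exp(VBI_blend)) - 0.8
VBI_1 = ln(ln(48.5 + 0.8)) = 1.36044
VBI_2 = ln(ln(242 + 0.8)) = 1.70334
VBI_blend = 0.56 * 1.36044 + 0.44 * 1.70334 = 1.51132
visc_blend = exp(exp(1.51132)) - 0.8 = 92.21

92.21 cSt


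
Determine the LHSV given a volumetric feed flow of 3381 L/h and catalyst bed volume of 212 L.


LHSV = volumetric feed rate / catalyst volume
= 3381 L/h / 212 L
= 15.95 h^-1

15.95 h^-1


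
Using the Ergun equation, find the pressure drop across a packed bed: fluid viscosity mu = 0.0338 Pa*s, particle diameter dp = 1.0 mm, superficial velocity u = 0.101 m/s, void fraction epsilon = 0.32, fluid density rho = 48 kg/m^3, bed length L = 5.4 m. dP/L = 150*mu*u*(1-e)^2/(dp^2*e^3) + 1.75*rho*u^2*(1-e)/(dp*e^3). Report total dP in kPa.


dp = 1.0 mm = 0.001 m
Viscous term = 150*0.0338*0.101*(1-0.32)^2 / (0.001^2*0.32^3) = 7225990
Inertial term = 1.75*48*0.101^2*(1-0.32) / (0.001*0.32^3) = 17782
dP/L = 7225990 + 17782 = 7243770 Pa/m
dP = 7243770 * 5.4 / 1000 = 39120 kPa

39120 kPa


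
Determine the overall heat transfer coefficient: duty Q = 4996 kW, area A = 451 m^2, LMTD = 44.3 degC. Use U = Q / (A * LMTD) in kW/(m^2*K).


From Q = U*A*LMTD, U = Q / (A * LMTD)
U = 4996 / (451 * 44.3) = 4996 / 19979.3 = 0.2501

0.2501 kW/(m^2*K)


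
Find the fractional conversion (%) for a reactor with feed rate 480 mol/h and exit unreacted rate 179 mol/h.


X = (F_in - F_out) / F_in * 100
Moles reacted = 480 - 179 = 301
X = 301 / 480 * 100
= 0.6271 * 100
= 62.71 %

62.71 %


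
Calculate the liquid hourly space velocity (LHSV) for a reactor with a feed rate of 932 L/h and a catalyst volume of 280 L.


LHSV = volumetric feed rate / catalyst volume
= 932 L/h / 280 L
= 3.329 h^-1

3.329 h^-1


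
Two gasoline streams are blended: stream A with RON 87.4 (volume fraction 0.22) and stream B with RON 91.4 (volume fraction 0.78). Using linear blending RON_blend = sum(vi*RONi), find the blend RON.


Linear blending: RON_blend = sum(vi * RONi)
Contribution 1: 0.22 * 87.4 = 19.228
Contribution 2: 0.78 * 91.4 = 71.292
RON_blend = 19.228 + 71.292 = 90.52

90.52


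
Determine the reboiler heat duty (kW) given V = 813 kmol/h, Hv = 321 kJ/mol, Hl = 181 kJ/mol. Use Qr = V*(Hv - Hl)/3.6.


Qr = 813 * (321 - 181) / 3.6 = 813 * 140 / 3.6 = 31620

31620 kW


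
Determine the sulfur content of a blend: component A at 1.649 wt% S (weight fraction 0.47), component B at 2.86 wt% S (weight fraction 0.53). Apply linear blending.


Linear sulfur blending: S_blend = x1*S1 + x2*S2
Contribution 1: 0.47 * 1.649 = 0.77503 wt%
Contribution 2: 0.53 * 2.86 = 1.5158 wt%
S_blend = 0.77503 + 1.5158 = 2.29083

2.29083 wt%


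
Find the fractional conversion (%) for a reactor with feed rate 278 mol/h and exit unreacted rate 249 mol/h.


X = (F_in - F_out) / F_in * 100
Moles reacted = 278 - 249 = 29
X = 29 / 278 * 100
= 0.1043 * 100
= 10.43 %

10.43 %


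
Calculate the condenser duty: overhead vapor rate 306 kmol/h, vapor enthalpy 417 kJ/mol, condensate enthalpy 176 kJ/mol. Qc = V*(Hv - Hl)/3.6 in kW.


Qc = 306 * (417 - 176) / 3.6 = 306 * 241 / 3.6 = 20480

20480 kW


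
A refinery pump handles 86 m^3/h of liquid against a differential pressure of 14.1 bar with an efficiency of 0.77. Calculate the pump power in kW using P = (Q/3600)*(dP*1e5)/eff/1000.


Q = 86 / 3600 = 0.0238889 m^3/s
P = 0.0238889 * (14.1 * 1e5) / 0.77 / 1000 = 43.74

43.74 kW


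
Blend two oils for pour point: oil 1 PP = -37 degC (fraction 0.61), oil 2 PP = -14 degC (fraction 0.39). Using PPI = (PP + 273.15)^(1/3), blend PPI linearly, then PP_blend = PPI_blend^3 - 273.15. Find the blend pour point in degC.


PPI_1 = (-37 + 273.15)^(1/3) = 6.181056
PPI_2 = (-14 + 273.15)^(1/3) = 6.375541
PPI_blend = 0.61 * 6.181056 + 0.39 * 6.375541 = 6.256905
PP_blend = 6.256905^3 - 273.15 = 244.9507 - 273.15 = -28.2

-28.2 degC


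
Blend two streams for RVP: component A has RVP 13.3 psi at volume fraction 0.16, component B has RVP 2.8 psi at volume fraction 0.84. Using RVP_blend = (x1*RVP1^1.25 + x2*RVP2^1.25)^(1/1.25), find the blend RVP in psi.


Chevron index: RVP_blend = (sum xi*RVPi^1.25)^(1/1.25)
RVP^1.25 terms: 0.16 * 13.3^1.25 + 0.84 * 2.8^1.25 = 7.10629
RVP_blend = 7.10629^(1/1.25) = 4.801

4.801 psi


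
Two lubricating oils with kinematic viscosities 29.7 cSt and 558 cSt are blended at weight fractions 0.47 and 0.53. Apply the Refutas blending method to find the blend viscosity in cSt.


Refutas method: VBN_i = 14.534*ln(ln(visc_i + 0.8)) + 10.975, blended linearly by mass fraction; since VBN is linear in VBI_i = ln(ln(visc_i + 0.8)) and the fractions sum to 1, blend VBI directly: visc = exp(exp(VBI_blend)) - 0.8
VBI_1 = ln(ln(29.7 + 0.8)) = 1.22898
VBI_2 = ln(ln(558 + 0.8)) = 1.84464
VBI_blend = 0.47 * 1.22898 + 0.53 * 1.84464 = 1.55528
visc_blend = exp(exp(1.55528)) - 0.8 = 113.2

113.2 cSt


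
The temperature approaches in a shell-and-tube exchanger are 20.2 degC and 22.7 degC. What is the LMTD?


LMTD = (dT1 - dT2) / ln(dT1/dT2)
= (20.2 - 22.7) / ln(20.2 / 22.7) = -2.5 / -0.116682 = 21.43

21.43 degC


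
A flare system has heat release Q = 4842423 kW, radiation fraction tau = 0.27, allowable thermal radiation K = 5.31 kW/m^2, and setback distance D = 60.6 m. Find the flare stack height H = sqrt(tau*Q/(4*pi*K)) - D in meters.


tau*Q/(4*pi*K) = 0.27 * 4842423 / (4 * pi * 5.31) = 19594
sqrt(19594) = 139.979
H = 139.979 - 60.6 = 79.38

79.38 m


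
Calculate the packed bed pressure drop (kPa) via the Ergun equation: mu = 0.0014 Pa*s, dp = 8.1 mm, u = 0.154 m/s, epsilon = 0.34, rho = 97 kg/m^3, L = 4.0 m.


dp = 8.1 mm = 0.0081 m
Viscous term = 150*0.0014*0.154*(1-0.34)^2 / (0.0081^2*0.34^3) = 5462.87
Inertial term = 1.75*97*0.154^2*(1-0.34) / (0.0081*0.34^3) = 8345.9
dP/L = 5462.87 + 8345.9 = 13808.8 Pa/m
dP = 13808.8 * 4.0 / 1000 = 55.24 kPa

55.24 kPa


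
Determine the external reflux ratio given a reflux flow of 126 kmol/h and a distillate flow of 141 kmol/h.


Reflux ratio definition: R = L / D (liquid returned / distillate withdrawn)
L = 126 kmol/h, D = 141 kmol/h
R = 126 / 141 = 0.8936

0.8936


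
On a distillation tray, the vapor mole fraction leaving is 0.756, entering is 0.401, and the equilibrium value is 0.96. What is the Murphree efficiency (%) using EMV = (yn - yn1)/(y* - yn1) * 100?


Murphree vapor efficiency: EMV = (y_n - y_(n-1)) / (y*_n - y_(n-1)) * 100
EMV = (0.756 - 0.401) / (0.96 - 0.401) * 100 = 0.355 / 0.559 * 100 = 63.51

63.51 %


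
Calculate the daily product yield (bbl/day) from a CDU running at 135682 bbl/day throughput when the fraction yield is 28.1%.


Crude throughput = 135682 bbl/day
Fraction yield = 28.1%
yield = throughput * fraction / 100
yield = 135682 * 28.1 / 100 = 38126.642

38126.642 bbl/day


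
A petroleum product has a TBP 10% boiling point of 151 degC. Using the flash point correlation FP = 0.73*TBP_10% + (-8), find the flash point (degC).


FP = 0.73 * 151 + (-8) = 102.23

102.23 degC


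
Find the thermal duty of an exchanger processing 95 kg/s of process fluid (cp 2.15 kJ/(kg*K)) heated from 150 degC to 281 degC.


Q = m_dot * cp * delta_T
delta_T = 281 - 150 = 131 K
Q = 95 * 2.15 * 131
= 204.25 * 131
= 26756.75 kW

26756.75 kW


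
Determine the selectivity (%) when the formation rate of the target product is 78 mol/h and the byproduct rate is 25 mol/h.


Selectivity = desired / (desired + undesired) * 100
Total products = 78 + 25 = 103 mol/h
S = 78 / 103 * 100
= 0.7573 * 100
= 75.73 %

75.73 %


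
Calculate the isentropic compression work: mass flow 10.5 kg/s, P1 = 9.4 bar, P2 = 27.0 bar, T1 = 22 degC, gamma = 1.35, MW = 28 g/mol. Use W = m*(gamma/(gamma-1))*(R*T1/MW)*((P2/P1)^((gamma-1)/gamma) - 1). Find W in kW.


Isentropic work: W = m*(gamma/(gamma-1))*(R*T1/MW)*((P2/P1)^((gamma-1)/gamma) - 1)
T1 = 22 + 273.15 = 295.15 K
Pressure ratio = 27.0 / 9.4 = 2.87234
Exponent = (1.35 - 1)/1.35 = 0.259259
(P2/P1)^exp - 1 = 2.87234^0.259259 - 1 = 0.314625
W = 10.5 * 1.35 / 0.35 * 8.314 * 295.15 / 28 * 0.314625 = 1117

1117 kW


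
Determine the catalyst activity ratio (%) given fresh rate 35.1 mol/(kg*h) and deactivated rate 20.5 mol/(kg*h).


Activity (%) = (rate_used / rate_fresh) * 100
rate_used = 20.5, rate_fresh = 35.1
= (20.5 / 35.1) * 100
= 0.5840 * 100 = 58.40

58.40 %


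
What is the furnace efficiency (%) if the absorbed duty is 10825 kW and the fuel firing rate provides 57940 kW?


Furnace efficiency = Q_absorbed / Q_fuel * 100
= 10825 / 57940 * 100 = 18.68

18.68 %


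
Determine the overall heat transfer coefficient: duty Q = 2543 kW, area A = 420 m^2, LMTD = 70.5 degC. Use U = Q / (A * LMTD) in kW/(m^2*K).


From Q = U*A*LMTD, U = Q / (A * LMTD)
U = 2543 / (420 * 70.5) = 2543 / 29610 = 0.08588

0.08588 kW/(m^2*K)


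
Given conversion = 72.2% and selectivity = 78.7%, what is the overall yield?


Overall yield = conversion (%) * selectivity (%) / 100
Conversion = 72.2%, Selectivity = 78.7%
Y = 72.2 * 78.7 / 100
= 56.8214 %

56.8214 %


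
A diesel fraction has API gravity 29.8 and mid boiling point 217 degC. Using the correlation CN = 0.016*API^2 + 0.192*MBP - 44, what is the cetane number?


CN = 0.016 * 29.8^2 + 0.192 * 217 - 44
CN = 14.20864 + 41.664 - 44 = 11.87264

11.87264


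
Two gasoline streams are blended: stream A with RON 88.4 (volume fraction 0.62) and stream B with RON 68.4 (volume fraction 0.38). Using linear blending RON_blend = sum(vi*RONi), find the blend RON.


Linear blending: RON_blend = sum(vi * RONi)
Contribution 1: 0.62 * 88.4 = 54.808
Contribution 2: 0.38 * 68.4 = 25.992
RON_blend = 54.808 + 25.992 = 80.8

80.8


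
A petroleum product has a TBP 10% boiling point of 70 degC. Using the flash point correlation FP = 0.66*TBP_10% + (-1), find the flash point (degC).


FP = 0.66 * 70 + (-1) = 45.2

45.2 degC


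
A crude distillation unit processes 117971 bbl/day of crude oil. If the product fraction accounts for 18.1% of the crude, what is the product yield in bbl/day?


Crude throughput = 117971 bbl/day
Fraction yield = 18.1%
yield = throughput * fraction / 100
yield = 117971 * 18.1 / 100 = 21352.751

21352.751 bbl/day


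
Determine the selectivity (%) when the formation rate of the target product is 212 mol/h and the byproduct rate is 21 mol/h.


Selectivity = desired / (desired + undesired) * 100
Total products = 212 + 21 = 233 mol/h
S = 212 / 233 * 100
= 0.9099 * 100
= 90.99 %

90.99 %


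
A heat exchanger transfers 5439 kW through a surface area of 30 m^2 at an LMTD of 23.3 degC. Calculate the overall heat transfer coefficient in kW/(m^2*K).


From Q = U*A*LMTD, U = Q / (A * LMTD)
U = 5439 / (30 * 23.3) = 5439 / 699 = 7.781

7.781 kW/(m^2*K)


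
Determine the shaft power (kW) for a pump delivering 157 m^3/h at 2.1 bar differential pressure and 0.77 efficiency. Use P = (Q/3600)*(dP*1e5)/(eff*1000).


Q = 157 / 3600 = 0.0436111 m^3/s
P = 0.0436111 * (2.1 * 1e5) / 0.77 / 1000 = 11.89

11.89 kW


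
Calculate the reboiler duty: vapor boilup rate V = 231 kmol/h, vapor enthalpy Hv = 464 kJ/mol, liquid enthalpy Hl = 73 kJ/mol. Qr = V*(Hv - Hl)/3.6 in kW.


Qr = 231 * (464 - 73) / 3.6 = 231 * 391 / 3.6 = 25090

25090 kW


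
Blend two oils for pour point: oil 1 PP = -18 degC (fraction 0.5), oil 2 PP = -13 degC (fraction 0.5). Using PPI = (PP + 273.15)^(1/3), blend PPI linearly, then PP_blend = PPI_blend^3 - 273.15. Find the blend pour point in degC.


PPI_1 = (-18 + 273.15)^(1/3) = 6.342569
PPI_2 = (-13 + 273.15)^(1/3) = 6.383731
PPI_blend = 0.5 * 6.342569 + 0.5 * 6.383731 = 6.36315
PP_blend = 6.36315^3 - 273.15 = 257.6419 - 273.15 = -15.51

-15.51 degC


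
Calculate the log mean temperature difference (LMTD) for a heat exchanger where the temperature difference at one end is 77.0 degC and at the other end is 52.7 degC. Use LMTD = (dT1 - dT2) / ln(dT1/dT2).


LMTD = (dT1 - dT2) / ln(dT1/dT2)
= (77.0 - 52.7) / ln(77.0 / 52.7) = 24.3 / 0.37919 = 64.08

64.08 degC


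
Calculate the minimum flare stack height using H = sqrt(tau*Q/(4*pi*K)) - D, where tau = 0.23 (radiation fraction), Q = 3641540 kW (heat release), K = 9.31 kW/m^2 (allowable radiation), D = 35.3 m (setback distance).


tau*Q/(4*pi*K) = 0.23 * 3641540 / (4 * pi * 9.31) = 7159.02
sqrt(7159.02) = 84.611
H = 84.611 - 35.3 = 49.31

49.31 m


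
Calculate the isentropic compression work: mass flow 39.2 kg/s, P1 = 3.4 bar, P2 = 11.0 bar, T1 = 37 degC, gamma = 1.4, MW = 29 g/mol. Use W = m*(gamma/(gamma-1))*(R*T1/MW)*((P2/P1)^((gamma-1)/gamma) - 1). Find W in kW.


Isentropic work: W = m*(gamma/(gamma-1))*(R*T1/MW)*((P2/P1)^((gamma-1)/gamma) - 1)
T1 = 37 + 273.15 = 310.15 K
Pressure ratio = 11.0 / 3.4 = 3.23529
Exponent = (1.4 - 1)/1.4 = 0.285714
(P2/P1)^exp - 1 = 3.23529^0.285714 - 1 = 0.398587
W = 39.2 * 1.4 / 0.4 * 8.314 * 310.15 / 29 * 0.398587 = 4863

4863 kW


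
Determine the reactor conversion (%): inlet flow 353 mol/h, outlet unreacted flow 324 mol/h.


X = (F_in - F_out) / F_in * 100
Moles reacted = 353 - 324 = 29
X = 29 / 353 * 100
= 0.08215 * 100
= 8.215 %

8.215 %


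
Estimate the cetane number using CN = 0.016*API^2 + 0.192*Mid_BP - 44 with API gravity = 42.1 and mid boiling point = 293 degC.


CN = 0.016 * 42.1^2 + 0.192 * 293 - 44
CN = 28.35856 + 56.256 - 44 = 40.61456

40.61456


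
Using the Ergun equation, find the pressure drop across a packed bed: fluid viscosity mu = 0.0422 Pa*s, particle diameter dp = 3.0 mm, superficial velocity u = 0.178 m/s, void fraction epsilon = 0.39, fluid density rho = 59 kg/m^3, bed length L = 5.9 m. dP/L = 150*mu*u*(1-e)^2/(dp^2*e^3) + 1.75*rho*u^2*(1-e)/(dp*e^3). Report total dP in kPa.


dp = 3.0 mm = 0.003 m
Viscous term = 150*0.0422*0.178*(1-0.39)^2 / (0.003^2*0.39^3) = 785321
Inertial term = 1.75*59*0.178^2*(1-0.39) / (0.003*0.39^3) = 11213.6
dP/L = 785321 + 11213.6 = 796535 Pa/m
dP = 796535 * 5.9 / 1000 = 4700 kPa

4700 kPa


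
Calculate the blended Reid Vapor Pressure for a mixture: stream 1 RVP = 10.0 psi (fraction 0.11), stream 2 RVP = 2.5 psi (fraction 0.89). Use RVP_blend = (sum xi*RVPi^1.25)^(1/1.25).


Chevron index: RVP_blend = (sum xi*RVPi^1.25)^(1/1.25)
RVP^1.25 terms: 0.11 * 10.0^1.25 + 0.89 * 2.5^1.25 = 4.7539
RVP_blend = 4.7539^(1/1.25) = 3.480

3.480 psi


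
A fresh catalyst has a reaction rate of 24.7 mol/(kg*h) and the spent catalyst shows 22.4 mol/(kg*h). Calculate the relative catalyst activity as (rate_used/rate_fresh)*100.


Activity (%) = (rate_used / rate_fresh) * 100
rate_used = 22.4, rate_fresh = 24.7
= (22.4 / 24.7) * 100
= 0.9069 * 100 = 90.69

90.69 %


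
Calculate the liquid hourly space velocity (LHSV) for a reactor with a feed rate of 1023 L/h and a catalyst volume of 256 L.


LHSV = volumetric feed rate / catalyst volume
= 1023 L/h / 256 L
= 3.996 h^-1

3.996 h^-1


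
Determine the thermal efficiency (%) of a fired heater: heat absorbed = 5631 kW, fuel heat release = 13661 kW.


Furnace efficiency = Q_absorbed / Q_fuel * 100
= 5631 / 13661 * 100 = 41.22

41.22 %


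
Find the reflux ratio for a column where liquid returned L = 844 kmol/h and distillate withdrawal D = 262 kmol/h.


Reflux ratio definition: R = L / D (liquid returned / distillate withdrawn)
L = 844 kmol/h, D = 262 kmol/h
R = 844 / 262 = 3.221

3.221


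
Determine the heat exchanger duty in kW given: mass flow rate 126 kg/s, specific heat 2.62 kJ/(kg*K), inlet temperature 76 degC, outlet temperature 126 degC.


Q = m_dot * cp * delta_T
delta_T = 126 - 76 = 50 K
Q = 126 * 2.62 * 50
= 330.12 * 50
= 16506 kW

16506 kW


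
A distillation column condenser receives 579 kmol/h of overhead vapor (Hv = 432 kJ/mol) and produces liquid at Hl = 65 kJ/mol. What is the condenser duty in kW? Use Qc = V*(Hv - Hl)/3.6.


Qc = 579 * (432 - 65) / 3.6 = 579 * 367 / 3.6 = 59030

59030 kW


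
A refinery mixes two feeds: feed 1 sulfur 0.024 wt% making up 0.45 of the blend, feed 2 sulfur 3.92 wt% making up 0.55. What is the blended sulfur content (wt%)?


Linear sulfur blending: S_blend = x1*S1 + x2*S2
Contribution 1: 0.45 * 0.024 = 0.0108 wt%
Contribution 2: 0.55 * 3.92 = 2.156 wt%
S_blend = 0.0108 + 2.156 = 2.1668

2.1668 wt%


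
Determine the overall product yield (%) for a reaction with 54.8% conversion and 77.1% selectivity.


Overall yield = conversion (%) * selectivity (%) / 100
Conversion = 54.8%, Selectivity = 77.1%
Y = 54.8 * 77.1 / 100
= 42.2508 %

42.2508 %


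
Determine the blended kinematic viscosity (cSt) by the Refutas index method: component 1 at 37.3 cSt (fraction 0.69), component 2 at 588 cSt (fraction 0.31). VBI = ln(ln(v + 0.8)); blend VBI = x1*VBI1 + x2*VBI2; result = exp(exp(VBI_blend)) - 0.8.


Refutas method: VBN_i = 14.534*ln(ln(visc_i + 0.8)) + 10.975, blended linearly by mass fraction; since VBN is linear in VBI_i = ln(ln(visc_i + 0.8)) and the fractions sum to 1, blend VBI directly: visc = exp(exp(VBI_blend)) - 0.8
VBI_1 = ln(ln(37.3 + 0.8)) = 1.29204
VBI_2 = ln(ln(588 + 0.8)) = 1.85287
VBI_blend = 0.69 * 1.29204 + 0.31 * 1.85287 = 1.4659
visc_blend = exp(exp(1.4659)) - 0.8 = 75.25

75.25 cSt


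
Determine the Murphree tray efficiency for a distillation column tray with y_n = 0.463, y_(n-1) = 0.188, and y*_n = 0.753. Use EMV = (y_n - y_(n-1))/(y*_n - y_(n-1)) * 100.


Murphree vapor efficiency: EMV = (y_n - y_(n-1)) / (y*_n - y_(n-1)) * 100
EMV = (0.463 - 0.188) / (0.753 - 0.188) * 100 = 0.275 / 0.565 * 100 = 48.67

48.67 %


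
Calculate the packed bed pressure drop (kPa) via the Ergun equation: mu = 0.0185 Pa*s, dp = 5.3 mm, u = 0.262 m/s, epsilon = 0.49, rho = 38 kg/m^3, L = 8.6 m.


dp = 5.3 mm = 0.0053 m
Viscous term = 150*0.0185*0.262*(1-0.49)^2 / (0.0053^2*0.49^3) = 57222.2
Inertial term = 1.75*38*0.262^2*(1-0.49) / (0.0053*0.49^3) = 3733.62
dP/L = 57222.2 + 3733.62 = 60955.8 Pa/m
dP = 60955.8 * 8.6 / 1000 = 524.2 kPa

524.2 kPa


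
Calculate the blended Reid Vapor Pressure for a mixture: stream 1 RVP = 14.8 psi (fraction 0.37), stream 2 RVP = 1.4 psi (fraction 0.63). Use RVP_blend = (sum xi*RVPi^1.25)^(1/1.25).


Chevron index: RVP_blend = (sum xi*RVPi^1.25)^(1/1.25)
RVP^1.25 terms: 0.37 * 14.8^1.25 + 0.63 * 1.4^1.25 = 11.7
RVP_blend = 11.7^(1/1.25) = 7.154

7.154 psi


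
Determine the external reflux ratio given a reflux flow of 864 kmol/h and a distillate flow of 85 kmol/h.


Reflux ratio definition: R = L / D (liquid returned / distillate withdrawn)
L = 864 kmol/h, D = 85 kmol/h
R = 864 / 85 = 10.16

10.16


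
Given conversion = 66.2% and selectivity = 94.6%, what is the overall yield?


Overall yield = conversion (%) * selectivity (%) / 100
Conversion = 66.2%, Selectivity = 94.6%
Y = 66.2 * 94.6 / 100
= 62.6252 %

62.6252 %


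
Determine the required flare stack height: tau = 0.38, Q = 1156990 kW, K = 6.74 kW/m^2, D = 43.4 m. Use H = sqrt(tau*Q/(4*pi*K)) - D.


tau*Q/(4*pi*K) = 0.38 * 1156990 / (4 * pi * 6.74) = 5190.91
sqrt(5190.91) = 72.048
H = 72.048 - 43.4 = 28.65

28.65 m


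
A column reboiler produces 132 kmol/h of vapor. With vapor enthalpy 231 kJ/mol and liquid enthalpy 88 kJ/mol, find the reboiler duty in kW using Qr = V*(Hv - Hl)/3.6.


Qr = 132 * (231 - 88) / 3.6 = 132 * 143 / 3.6 = 5243

5243 kW


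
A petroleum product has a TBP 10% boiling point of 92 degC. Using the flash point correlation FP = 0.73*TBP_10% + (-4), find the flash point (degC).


FP = 0.73 * 92 + (-4) = 63.16

63.16 degC
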